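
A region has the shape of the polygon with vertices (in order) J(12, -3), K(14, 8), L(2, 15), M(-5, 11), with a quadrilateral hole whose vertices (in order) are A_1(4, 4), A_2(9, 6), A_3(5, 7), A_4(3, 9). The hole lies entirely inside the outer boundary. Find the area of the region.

Outer boundary:
Apply the surveyor's formula: 2A = Σ (x_i·y_{i+1} − x_{i+1}·y_i), indices taken mod 4.
Σ = (138) + (194) + (97) + (-117) = 312
Area = |Σ|/2 = 156.
Hole:
Cross-terms: -12, 33, 24, -24  ⇒  Σ = 21
Area = |Σ|/2 = 10.5.
Net area = 156 − 10.5 = 145.5.

145.5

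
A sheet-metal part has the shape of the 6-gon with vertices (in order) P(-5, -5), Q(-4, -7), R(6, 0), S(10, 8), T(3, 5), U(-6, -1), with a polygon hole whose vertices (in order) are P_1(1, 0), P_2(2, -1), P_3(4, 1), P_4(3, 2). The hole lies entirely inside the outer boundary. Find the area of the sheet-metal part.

87.5

Outer boundary:
P→Q: (-5)(-7) − (-4)(-5) = 15
Q→R: (-4)(0) − (6)(-7) = 42
R→S: (6)(8) − (10)(0) = 48
S→T: (10)(5) − (3)(8) = 26
T→U: (3)(-1) − (-6)(5) = 27
U→P: (-6)(-5) − (-5)(-1) = 25
Σ = 183
Area = |Σ|/2 = 91.5.
Hole:
Σ = (-1) + (6) + (5) + (-2) = 8
Area = |Σ|/2 = 4.
Net area = 91.5 − 4 = 87.5.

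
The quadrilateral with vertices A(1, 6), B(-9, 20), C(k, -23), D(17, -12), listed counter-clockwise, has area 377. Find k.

Write out the shoelace sum; only the two edges meeting at C involve k:
2·Area = [((-9)·(-23) − k·20) + (k·(-12) − 17·(-23))] + 188
       = -32·k + 786 = 754
⇒ k = 1.

1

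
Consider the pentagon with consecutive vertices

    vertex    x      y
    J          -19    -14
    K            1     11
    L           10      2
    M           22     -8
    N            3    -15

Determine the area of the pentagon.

Apply the shoelace (surveyor's) formula: 2A = Σ (x_i·y_{i+1} − x_{i+1}·y_i), indices taken mod 5.
J→K: (-19)(11) − (1)(-14) = -195
K→L: (1)(2) − (10)(11) = -108
L→M: (10)(-8) − (22)(2) = -124
M→N: (22)(-15) − (3)(-8) = -306
N→J: (3)(-14) − (-19)(-15) = -327
Σ = -1060
Area = |Σ|/2 = 530.

530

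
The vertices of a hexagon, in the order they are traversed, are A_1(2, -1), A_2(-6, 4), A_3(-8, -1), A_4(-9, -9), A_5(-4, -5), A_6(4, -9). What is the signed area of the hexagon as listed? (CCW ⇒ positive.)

91

Cross-terms: 2, 38, 63, 9, 56, 14  ⇒  Σ = 182
Signed area = Σ/2 = 91 (positive ⇒ counter-clockwise traversal).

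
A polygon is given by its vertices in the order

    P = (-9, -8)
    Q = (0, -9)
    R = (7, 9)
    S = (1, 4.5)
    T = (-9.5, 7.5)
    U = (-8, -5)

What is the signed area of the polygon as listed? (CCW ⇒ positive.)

171.625

Σ = (81) + (63) + (22.5) + (50.25) + (107.5) + (19) = 343.25
Signed area = Σ/2 = 171.625 (positive ⇒ counter-clockwise traversal).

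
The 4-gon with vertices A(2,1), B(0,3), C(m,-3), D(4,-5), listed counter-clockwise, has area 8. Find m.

Write out the shoelace sum; only the two edges meeting at C involve m:
2·Area = [(0·(-3) − m·3) + (m·(-5) − 4·(-3))] + 20
       = -8·m + 32 = 16
⇒ m = 2.

2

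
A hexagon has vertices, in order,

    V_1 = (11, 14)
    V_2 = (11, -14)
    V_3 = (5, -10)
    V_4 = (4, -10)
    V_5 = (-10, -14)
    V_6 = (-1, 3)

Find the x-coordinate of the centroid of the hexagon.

596/165

Apply the shoelace formula. First the cross-terms c_i = x_i·y_{i+1} − x_{i+1}·y_i:
  -308, -40, -10, -156, -44, -47  ⇒  2A = -605, A = -302.5.
Then Σ (x_i + x_{i+1})·c_i = -6556, so x̄ = -6556 / (6·(-302.5)) = 596/165.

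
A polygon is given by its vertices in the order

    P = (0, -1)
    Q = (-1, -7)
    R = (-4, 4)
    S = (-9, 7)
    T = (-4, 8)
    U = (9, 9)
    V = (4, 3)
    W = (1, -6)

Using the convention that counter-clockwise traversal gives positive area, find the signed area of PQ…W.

Apply the shoelace formula: 2A = Σ (x_i·y_{i+1} − x_{i+1}·y_i), indices taken mod 8.
Σ = (-1) + (-32) + (8) + (-44) + (-108) + (-9) + (-27) + (-1) = -214
Signed area = Σ/2 = -107 (negative ⇒ clockwise traversal).

-107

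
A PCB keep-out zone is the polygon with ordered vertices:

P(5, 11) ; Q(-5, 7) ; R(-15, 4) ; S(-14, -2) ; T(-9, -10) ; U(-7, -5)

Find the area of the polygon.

P→Q: (5)(7) − (-5)(11) = 90
Q→R: (-5)(4) − (-15)(7) = 85
R→S: (-15)(-2) − (-14)(4) = 86
S→T: (-14)(-10) − (-9)(-2) = 122
T→U: (-9)(-5) − (-7)(-10) = -25
U→P: (-7)(11) − (5)(-5) = -52
Σ = 306
Area = |Σ|/2 = 153.

153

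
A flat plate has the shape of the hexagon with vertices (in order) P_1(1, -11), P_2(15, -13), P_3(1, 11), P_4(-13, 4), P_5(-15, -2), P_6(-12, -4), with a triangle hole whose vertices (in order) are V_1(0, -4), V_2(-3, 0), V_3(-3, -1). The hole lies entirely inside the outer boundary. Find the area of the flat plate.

Outer boundary:
Apply Gauss's area formula: 2A = Σ (x_i·y_{i+1} − x_{i+1}·y_i), indices taken mod 6.
Cross-terms: 152, 178, 147, 86, 36, 136  ⇒  Σ = 735
Area = |Σ|/2 = 367.5.
Hole:
Σ = (-12) + (3) + (12) = 3
Area = |Σ|/2 = 1.5.
Net area = 367.5 − 1.5 = 366.

366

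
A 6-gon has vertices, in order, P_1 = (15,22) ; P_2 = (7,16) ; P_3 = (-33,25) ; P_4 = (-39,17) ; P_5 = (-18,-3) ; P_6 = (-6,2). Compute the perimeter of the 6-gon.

|P_1P_2| = √((-8)² + (-6)²) = √100 = 10
|P_2P_3| = √((-40)² + (9)²) = √1681 = 41
|P_3P_4| = √((-6)² + (-8)²) = √100 = 10
|P_4P_5| = √((21)² + (-20)²) = √841 = 29
|P_5P_6| = √((12)² + (5)²) = √169 = 13
|P_6P_1| = √((21)² + (20)²) = √841 = 29
Perimeter = 10 + 41 + 10 + 29 + 13 + 29 = 132.

132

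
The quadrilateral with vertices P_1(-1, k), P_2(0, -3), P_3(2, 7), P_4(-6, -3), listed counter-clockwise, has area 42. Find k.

-7

The doubled signed area Σ (x_i y_{i+1} − x_{i+1} y_i) is linear in k.
With k=0 it equals 42; the coefficient of k is -6 (from the two edges through P_1).
So -6·k + 42 = 2·42 = 84 ⇒ k = -7.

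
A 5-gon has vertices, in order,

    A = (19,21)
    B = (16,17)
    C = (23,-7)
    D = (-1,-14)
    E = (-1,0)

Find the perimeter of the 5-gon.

98

|AB| = √((-3)² + (-4)²) = √25 = 5
|BC| = √((7)² + (-24)²) = √625 = 25
|CD| = √((-24)² + (-7)²) = √625 = 25
|DE| = √((0)² + (14)²) = √196 = 14
|EA| = √((20)² + (21)²) = √841 = 29
Perimeter = 5 + 25 + 25 + 14 + 29 = 98.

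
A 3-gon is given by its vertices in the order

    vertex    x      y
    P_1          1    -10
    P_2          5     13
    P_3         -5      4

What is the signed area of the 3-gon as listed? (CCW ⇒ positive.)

97

P_1→P_2: (1)(13) − (5)(-10) = 63
P_2→P_3: (5)(4) − (-5)(13) = 85
P_3→P_1: (-5)(-10) − (1)(4) = 46
Σ = 194
Signed area = Σ/2 = 97 (positive ⇒ counter-clockwise traversal).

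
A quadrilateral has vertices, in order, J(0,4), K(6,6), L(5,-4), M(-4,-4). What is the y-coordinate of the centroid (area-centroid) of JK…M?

Apply Gauss's area formula. First the cross-terms c_i = x_i·y_{i+1} − x_{i+1}·y_i:
  -24, -54, -36, -16  ⇒  2A = -130, A = -65.
Then Σ (y_i + y_{i+1})·c_i = -60, so ȳ = -60 / (6·(-65)) = 2/13.

2/13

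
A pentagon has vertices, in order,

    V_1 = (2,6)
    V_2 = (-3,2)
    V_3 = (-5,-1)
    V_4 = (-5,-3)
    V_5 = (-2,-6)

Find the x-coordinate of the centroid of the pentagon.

Apply the surveyor's formula. First the cross-terms c_i = x_i·y_{i+1} − x_{i+1}·y_i:
  22, 13, 10, 24, 0  ⇒  2A = 69, A = 34.5.
Then Σ (x_i + x_{i+1})·c_i = -394, so x̄ = -394 / (6·34.5) = -394/207.

-394/207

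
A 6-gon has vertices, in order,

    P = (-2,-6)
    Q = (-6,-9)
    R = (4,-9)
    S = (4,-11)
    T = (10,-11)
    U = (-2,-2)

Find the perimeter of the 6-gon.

42

|PQ| = √((-4)² + (-3)²) = √25 = 5
|QR| = √((10)² + (0)²) = √100 = 10
|RS| = √((0)² + (-2)²) = √4 = 2
|ST| = √((6)² + (0)²) = √36 = 6
|TU| = √((-12)² + (9)²) = √225 = 15
|UP| = √((0)² + (-4)²) = √16 = 4
Perimeter = 5 + 10 + 2 + 6 + 15 + 4 = 42.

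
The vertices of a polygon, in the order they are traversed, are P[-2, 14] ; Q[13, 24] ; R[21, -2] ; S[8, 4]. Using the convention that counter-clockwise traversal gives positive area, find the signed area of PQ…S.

Apply the shoelace (surveyor's) formula: 2A = Σ (x_i·y_{i+1} − x_{i+1}·y_i), indices taken mod 4.
P→Q: (-2)(24) − (13)(14) = -230
Q→R: (13)(-2) − (21)(24) = -530
R→S: (21)(4) − (8)(-2) = 100
S→P: (8)(14) − (-2)(4) = 120
Σ = -540
Signed area = Σ/2 = -270 (negative ⇒ clockwise traversal).

-270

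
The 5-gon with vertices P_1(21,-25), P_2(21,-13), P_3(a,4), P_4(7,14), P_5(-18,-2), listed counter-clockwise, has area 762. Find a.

18

The doubled signed area Σ (x_i y_{i+1} − x_{i+1} y_i) is linear in a.
With a=0 it equals 1038; the coefficient of a is 27 (from the two edges through P_3).
So 27·a + 1038 = 2·762 = 1524 ⇒ a = 18.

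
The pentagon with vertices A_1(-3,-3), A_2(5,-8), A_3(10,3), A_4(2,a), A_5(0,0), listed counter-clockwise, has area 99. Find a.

Write out the shoelace sum; only the two edges meeting at A_4 involve a:
2·Area = [(10·a − 2·3) + (2·0 − 0·a)] + 134
       = 10·a + 128 = 198
⇒ a = 7.

7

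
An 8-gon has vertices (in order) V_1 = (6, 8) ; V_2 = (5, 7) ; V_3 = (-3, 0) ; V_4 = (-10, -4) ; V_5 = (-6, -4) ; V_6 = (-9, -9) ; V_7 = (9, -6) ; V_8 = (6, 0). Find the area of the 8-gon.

Apply the shoelace formula: 2A = Σ (x_i·y_{i+1} − x_{i+1}·y_i), indices taken mod 8.
Cross-terms: 2, 21, 12, 16, 18, 135, 36, 48  ⇒  Σ = 288
Area = |Σ|/2 = 144.

144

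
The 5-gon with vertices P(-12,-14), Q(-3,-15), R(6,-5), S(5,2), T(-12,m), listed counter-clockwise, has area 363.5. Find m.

15

Write out the shoelace sum; only the two edges meeting at T involve m:
2·Area = [(5·m − (-12)·2) + ((-12)·(-14) − (-12)·m)] + 280
       = 17·m + 472 = 727
⇒ m = 15.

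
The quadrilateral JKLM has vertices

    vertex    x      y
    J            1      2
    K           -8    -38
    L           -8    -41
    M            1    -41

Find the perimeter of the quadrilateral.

96

|JK| = √((-9)² + (-40)²) = √1681 = 41
|KL| = √((0)² + (-3)²) = √9 = 3
|LM| = √((9)² + (0)²) = √81 = 9
|MJ| = √((0)² + (43)²) = √1849 = 43
Perimeter = 41 + 3 + 9 + 43 = 96.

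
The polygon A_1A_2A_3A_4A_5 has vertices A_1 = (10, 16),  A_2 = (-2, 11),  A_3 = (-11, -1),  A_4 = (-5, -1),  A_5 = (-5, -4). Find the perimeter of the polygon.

|A_1A_2| = √((-12)² + (-5)²) = √169 = 13
|A_2A_3| = √((-9)² + (-12)²) = √225 = 15
|A_3A_4| = √((6)² + (0)²) = √36 = 6
|A_4A_5| = √((0)² + (-3)²) = √9 = 3
|A_5A_1| = √((15)² + (20)²) = √625 = 25
Perimeter = 13 + 15 + 6 + 3 + 25 = 62.

62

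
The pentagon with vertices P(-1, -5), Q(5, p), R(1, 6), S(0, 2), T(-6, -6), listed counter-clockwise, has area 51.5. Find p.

Write out the shoelace sum; only the two edges meeting at Q involve p:
2·Area = [((-1)·p − 5·(-5)) + (5·6 − 1·p)] + 38
       = -2·p + 93 = 103
⇒ p = -5.

-5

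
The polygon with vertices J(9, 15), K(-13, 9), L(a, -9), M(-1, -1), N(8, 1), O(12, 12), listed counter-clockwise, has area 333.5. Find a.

The doubled signed area Σ (x_i y_{i+1} − x_{i+1} y_i) is linear in a.
With a=0 it equals 547; the coefficient of a is -10 (from the two edges through L).
So -10·a + 547 = 2·333.5 = 667 ⇒ a = -12.

-12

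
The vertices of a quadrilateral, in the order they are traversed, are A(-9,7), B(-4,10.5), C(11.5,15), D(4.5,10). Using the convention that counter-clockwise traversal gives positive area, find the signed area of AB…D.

-39.125

Apply Gauss's area formula: 2A = Σ (x_i·y_{i+1} − x_{i+1}·y_i), indices taken mod 4.
A→B: (-9)(10.5) − (-4)(7) = -66.5
B→C: (-4)(15) − (11.5)(10.5) = -180.75
C→D: (11.5)(10) − (4.5)(15) = 47.5
D→A: (4.5)(7) − (-9)(10) = 121.5
Σ = -78.25
Signed area = Σ/2 = -39.125 (negative ⇒ clockwise traversal).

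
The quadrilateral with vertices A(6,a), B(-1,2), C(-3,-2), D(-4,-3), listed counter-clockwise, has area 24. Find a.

Write out the shoelace sum; only the two edges meeting at A involve a:
2·Area = [((-4)·a − 6·(-3)) + (6·2 − (-1)·a)] + 9
       = -3·a + 39 = 48
⇒ a = -3.

-3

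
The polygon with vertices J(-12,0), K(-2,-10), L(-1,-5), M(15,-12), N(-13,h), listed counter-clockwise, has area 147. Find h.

9

The doubled signed area Σ (x_i y_{i+1} − x_{i+1} y_i) is linear in h.
With h=0 it equals 51; the coefficient of h is 27 (from the two edges through N).
So 27·h + 51 = 2·147 = 294 ⇒ h = 9.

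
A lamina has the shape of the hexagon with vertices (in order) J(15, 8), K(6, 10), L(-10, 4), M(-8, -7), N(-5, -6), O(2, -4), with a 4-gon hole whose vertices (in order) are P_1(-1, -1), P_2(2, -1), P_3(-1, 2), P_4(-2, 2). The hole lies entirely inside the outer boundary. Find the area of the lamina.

218.5

Outer boundary:
Apply the surveyor's formula: 2A = Σ (x_i·y_{i+1} − x_{i+1}·y_i), indices taken mod 6.
Σ = (102) + (124) + (102) + (13) + (32) + (76) = 449
Area = |Σ|/2 = 224.5.
Hole:
Apply the shoelace formula: 2A = Σ (x_i·y_{i+1} − x_{i+1}·y_i), indices taken mod 4.
Cross-terms: 3, 3, 2, 4  ⇒  Σ = 12
Area = |Σ|/2 = 6.
Net area = 224.5 − 6 = 218.5.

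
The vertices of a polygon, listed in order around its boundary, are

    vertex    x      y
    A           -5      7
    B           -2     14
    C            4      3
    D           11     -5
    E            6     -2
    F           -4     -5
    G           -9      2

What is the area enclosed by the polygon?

153.5

Apply the shoelace formula: 2A = Σ (x_i·y_{i+1} − x_{i+1}·y_i), indices taken mod 7.
Cross-terms: -56, -62, -53, 8, -38, -53, -53  ⇒  Σ = -307
Area = |Σ|/2 = 153.5.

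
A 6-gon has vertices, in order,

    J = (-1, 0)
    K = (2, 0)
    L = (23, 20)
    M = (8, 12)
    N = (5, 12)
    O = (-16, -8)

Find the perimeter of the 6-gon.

|JK| = √((3)² + (0)²) = √9 = 3
|KL| = √((21)² + (20)²) = √841 = 29
|LM| = √((-15)² + (-8)²) = √289 = 17
|MN| = √((-3)² + (0)²) = √9 = 3
|NO| = √((-21)² + (-20)²) = √841 = 29
|OJ| = √((15)² + (8)²) = √289 = 17
Perimeter = 3 + 29 + 17 + 3 + 29 + 17 = 98.

98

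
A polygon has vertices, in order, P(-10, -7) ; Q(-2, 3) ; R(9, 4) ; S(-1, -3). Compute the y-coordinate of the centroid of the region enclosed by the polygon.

Apply Gauss's area formula. First the cross-terms c_i = x_i·y_{i+1} − x_{i+1}·y_i:
  -44, -35, -23, -23  ⇒  2A = -125, A = -62.5.
Then Σ (y_i + y_{i+1})·c_i = 138, so ȳ = 138 / (6·(-62.5)) = -0.368.

-0.368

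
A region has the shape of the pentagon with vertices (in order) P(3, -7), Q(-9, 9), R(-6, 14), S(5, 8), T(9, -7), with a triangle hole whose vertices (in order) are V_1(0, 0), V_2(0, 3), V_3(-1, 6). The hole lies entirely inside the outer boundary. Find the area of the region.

Outer boundary:
Apply Gauss's area formula: 2A = Σ (x_i·y_{i+1} − x_{i+1}·y_i), indices taken mod 5.
P→Q: (3)(9) − (-9)(-7) = -36
Q→R: (-9)(14) − (-6)(9) = -72
R→S: (-6)(8) − (5)(14) = -118
S→T: (5)(-7) − (9)(8) = -107
T→P: (9)(-7) − (3)(-7) = -42
Σ = -375
Area = |Σ|/2 = 187.5.
Hole:
Σ = (0) + (3) + (0) = 3
Area = |Σ|/2 = 1.5.
Net area = 187.5 − 1.5 = 186.

186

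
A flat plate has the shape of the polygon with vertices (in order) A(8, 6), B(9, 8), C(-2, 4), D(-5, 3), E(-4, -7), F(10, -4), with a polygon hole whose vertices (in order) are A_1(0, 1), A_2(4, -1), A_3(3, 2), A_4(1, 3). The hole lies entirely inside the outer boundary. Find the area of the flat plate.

Outer boundary:
Apply the shoelace formula: 2A = Σ (x_i·y_{i+1} − x_{i+1}·y_i), indices taken mod 6.
Σ = (10) + (52) + (14) + (47) + (86) + (92) = 301
Area = |Σ|/2 = 150.5.
Hole:
Apply the shoelace formula: 2A = Σ (x_i·y_{i+1} − x_{i+1}·y_i), indices taken mod 4.
Σ = (-4) + (11) + (7) + (1) = 15
Area = |Σ|/2 = 7.5.
Net area = 150.5 − 7.5 = 143.

143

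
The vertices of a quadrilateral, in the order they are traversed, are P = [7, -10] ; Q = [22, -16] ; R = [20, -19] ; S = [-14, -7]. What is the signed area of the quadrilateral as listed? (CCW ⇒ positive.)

Apply the shoelace formula: 2A = Σ (x_i·y_{i+1} − x_{i+1}·y_i), indices taken mod 4.
P→Q: (7)(-16) − (22)(-10) = 108
Q→R: (22)(-19) − (20)(-16) = -98
R→S: (20)(-7) − (-14)(-19) = -406
S→P: (-14)(-10) − (7)(-7) = 189
Σ = -207
Signed area = Σ/2 = -103.5 (negative ⇒ clockwise traversal).

-103.5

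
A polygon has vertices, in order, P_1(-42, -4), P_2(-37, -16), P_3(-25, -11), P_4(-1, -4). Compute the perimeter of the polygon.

|P_1P_2| = √((5)² + (-12)²) = √169 = 13
|P_2P_3| = √((12)² + (5)²) = √169 = 13
|P_3P_4| = √((24)² + (7)²) = √625 = 25
|P_4P_1| = √((-41)² + (0)²) = √1681 = 41
Perimeter = 13 + 13 + 25 + 41 = 92.

92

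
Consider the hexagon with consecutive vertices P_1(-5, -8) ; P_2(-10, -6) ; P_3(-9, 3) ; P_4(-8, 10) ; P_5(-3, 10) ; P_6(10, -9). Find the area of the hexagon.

224

Apply the shoelace (surveyor's) formula: 2A = Σ (x_i·y_{i+1} − x_{i+1}·y_i), indices taken mod 6.
P_1→P_2: (-5)(-6) − (-10)(-8) = -50
P_2→P_3: (-10)(3) − (-9)(-6) = -84
P_3→P_4: (-9)(10) − (-8)(3) = -66
P_4→P_5: (-8)(10) − (-3)(10) = -50
P_5→P_6: (-3)(-9) − (10)(10) = -73
P_6→P_1: (10)(-8) − (-5)(-9) = -125
Σ = -448
Area = |Σ|/2 = 224.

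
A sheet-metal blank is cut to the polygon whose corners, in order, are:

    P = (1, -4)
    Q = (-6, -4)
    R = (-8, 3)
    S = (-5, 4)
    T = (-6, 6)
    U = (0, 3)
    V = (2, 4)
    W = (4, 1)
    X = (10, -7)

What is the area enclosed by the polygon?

105

Apply Gauss's area formula: 2A = Σ (x_i·y_{i+1} − x_{i+1}·y_i), indices taken mod 9.
Σ = (-28) + (-50) + (-17) + (-6) + (-18) + (-6) + (-14) + (-38) + (-33) = -210
Area = |Σ|/2 = 105.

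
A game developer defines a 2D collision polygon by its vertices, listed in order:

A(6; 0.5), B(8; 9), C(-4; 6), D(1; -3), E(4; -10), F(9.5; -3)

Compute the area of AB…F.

123.875

Cross-terms: 50, 84, 6, 2, 83, 22.75  ⇒  Σ = 247.75
Area = |Σ|/2 = 123.875.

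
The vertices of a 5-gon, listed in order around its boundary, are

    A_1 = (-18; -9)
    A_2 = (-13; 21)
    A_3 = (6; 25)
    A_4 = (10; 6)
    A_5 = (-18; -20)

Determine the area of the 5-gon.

725

Apply Gauss's area formula: 2A = Σ (x_i·y_{i+1} − x_{i+1}·y_i), indices taken mod 5.
Σ = (-495) + (-451) + (-214) + (-92) + (-198) = -1450
Area = |Σ|/2 = 725.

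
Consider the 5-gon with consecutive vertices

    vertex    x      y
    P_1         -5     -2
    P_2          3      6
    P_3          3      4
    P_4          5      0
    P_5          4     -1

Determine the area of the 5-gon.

34

Apply Gauss's area formula: 2A = Σ (x_i·y_{i+1} − x_{i+1}·y_i), indices taken mod 5.
Cross-terms: -24, -6, -20, -5, -13  ⇒  Σ = -68
Area = |Σ|/2 = 34.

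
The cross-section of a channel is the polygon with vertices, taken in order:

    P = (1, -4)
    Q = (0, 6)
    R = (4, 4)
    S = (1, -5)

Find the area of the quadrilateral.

20.5

Cross-terms: 6, -24, -24, 1  ⇒  Σ = -41
Area = |Σ|/2 = 20.5.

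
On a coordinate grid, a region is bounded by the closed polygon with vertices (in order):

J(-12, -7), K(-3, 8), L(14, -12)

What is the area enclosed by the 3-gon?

217.5

J→K: (-12)(8) − (-3)(-7) = -117
K→L: (-3)(-12) − (14)(8) = -76
L→J: (14)(-7) − (-12)(-12) = -242
Σ = -435
Area = |Σ|/2 = 217.5.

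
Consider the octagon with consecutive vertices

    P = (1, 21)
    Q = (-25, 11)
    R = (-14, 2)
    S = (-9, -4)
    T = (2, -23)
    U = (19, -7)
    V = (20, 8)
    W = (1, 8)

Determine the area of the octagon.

904.5

Σ = (536) + (104) + (74) + (215) + (423) + (292) + (152) + (13) = 1809
Area = |Σ|/2 = 904.5.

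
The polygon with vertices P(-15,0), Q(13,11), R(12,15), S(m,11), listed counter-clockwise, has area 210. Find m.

Write out the shoelace sum; only the two edges meeting at S involve m:
2·Area = [(12·11 − m·15) + (m·0 − (-15)·11)] + -102
       = -15·m + 195 = 420
⇒ m = -15.

-15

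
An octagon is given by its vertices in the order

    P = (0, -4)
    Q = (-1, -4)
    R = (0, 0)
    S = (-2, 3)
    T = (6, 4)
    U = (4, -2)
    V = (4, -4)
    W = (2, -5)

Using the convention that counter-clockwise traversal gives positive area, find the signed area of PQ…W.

-43

Apply the surveyor's formula: 2A = Σ (x_i·y_{i+1} − x_{i+1}·y_i), indices taken mod 8.
Σ = (-4) + (0) + (0) + (-26) + (-28) + (-8) + (-12) + (-8) = -86
Signed area = Σ/2 = -43 (negative ⇒ clockwise traversal).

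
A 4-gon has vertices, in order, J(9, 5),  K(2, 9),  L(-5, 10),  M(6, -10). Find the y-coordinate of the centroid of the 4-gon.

Apply the shoelace (surveyor's) formula. First the cross-terms c_i = x_i·y_{i+1} − x_{i+1}·y_i:
  71, 65, -10, 120  ⇒  2A = 246, A = 123.
Then Σ (y_i + y_{i+1})·c_i = 1629, so ȳ = 1629 / (6·123) = 181/82.

181/82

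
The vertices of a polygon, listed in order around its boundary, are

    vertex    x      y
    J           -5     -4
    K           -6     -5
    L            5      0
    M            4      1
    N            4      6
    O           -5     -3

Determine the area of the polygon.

Apply Gauss's area formula: 2A = Σ (x_i·y_{i+1} − x_{i+1}·y_i), indices taken mod 6.
Σ = (1) + (25) + (5) + (20) + (18) + (5) = 74
Area = |Σ|/2 = 37.

37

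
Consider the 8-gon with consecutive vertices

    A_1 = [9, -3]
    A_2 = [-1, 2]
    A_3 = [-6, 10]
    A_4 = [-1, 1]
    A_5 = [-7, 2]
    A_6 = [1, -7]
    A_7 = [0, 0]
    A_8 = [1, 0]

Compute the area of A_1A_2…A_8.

35

Apply Gauss's area formula: 2A = Σ (x_i·y_{i+1} − x_{i+1}·y_i), indices taken mod 8.
A_1→A_2: (9)(2) − (-1)(-3) = 15
A_2→A_3: (-1)(10) − (-6)(2) = 2
A_3→A_4: (-6)(1) − (-1)(10) = 4
A_4→A_5: (-1)(2) − (-7)(1) = 5
A_5→A_6: (-7)(-7) − (1)(2) = 47
A_6→A_7: (1)(0) − (0)(-7) = 0
A_7→A_8: (0)(0) − (1)(0) = 0
A_8→A_1: (1)(-3) − (9)(0) = -3
Σ = 70
Area = |Σ|/2 = 35.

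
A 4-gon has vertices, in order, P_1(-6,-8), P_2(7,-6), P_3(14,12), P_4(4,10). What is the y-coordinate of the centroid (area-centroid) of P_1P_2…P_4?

30/19

Apply the surveyor's formula. First the cross-terms c_i = x_i·y_{i+1} − x_{i+1}·y_i:
  92, 168, 92, 28  ⇒  2A = 380, A = 190.
Then Σ (y_i + y_{i+1})·c_i = 1800, so ȳ = 1800 / (6·190) = 30/19.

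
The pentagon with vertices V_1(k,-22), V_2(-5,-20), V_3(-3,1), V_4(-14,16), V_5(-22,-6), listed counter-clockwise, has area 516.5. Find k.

-23

Write out the shoelace sum; only the two edges meeting at V_1 involve k:
2·Area = [((-22)·(-22) − k·(-6)) + (k·(-20) − (-5)·(-22))] + 337
       = -14·k + 711 = 1033
⇒ k = -23.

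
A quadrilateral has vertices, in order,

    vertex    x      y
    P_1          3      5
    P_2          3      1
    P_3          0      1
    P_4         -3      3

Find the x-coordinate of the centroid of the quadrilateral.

Apply the surveyor's formula. First the cross-terms c_i = x_i·y_{i+1} − x_{i+1}·y_i:
  -12, 3, 3, -24  ⇒  2A = -30, A = -15.
Then Σ (x_i + x_{i+1})·c_i = -72, so x̄ = -72 / (6·(-15)) = 0.8.

0.8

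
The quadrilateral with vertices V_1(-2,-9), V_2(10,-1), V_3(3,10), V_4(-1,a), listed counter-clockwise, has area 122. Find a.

6

The doubled signed area Σ (x_i y_{i+1} − x_{i+1} y_i) is linear in a.
With a=0 it equals 214; the coefficient of a is 5 (from the two edges through V_4).
So 5·a + 214 = 2·122 = 244 ⇒ a = 6.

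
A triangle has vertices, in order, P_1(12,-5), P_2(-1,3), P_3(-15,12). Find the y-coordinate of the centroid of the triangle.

Apply Gauss's area formula. First the cross-terms c_i = x_i·y_{i+1} − x_{i+1}·y_i:
  31, 33, -69  ⇒  2A = -5, A = -2.5.
Then Σ (y_i + y_{i+1})·c_i = -50, so ȳ = -50 / (6·(-2.5)) = 10/3.

10/3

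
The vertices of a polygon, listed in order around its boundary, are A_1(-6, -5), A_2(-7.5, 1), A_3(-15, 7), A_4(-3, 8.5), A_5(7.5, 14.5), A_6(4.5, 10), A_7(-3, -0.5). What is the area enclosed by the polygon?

Apply the shoelace (surveyor's) formula: 2A = Σ (x_i·y_{i+1} − x_{i+1}·y_i), indices taken mod 7.
Cross-terms: -43.5, -37.5, -106.5, -107.25, 9.75, 27.75, 12  ⇒  Σ = -245.25
Area = |Σ|/2 = 122.625.

122.625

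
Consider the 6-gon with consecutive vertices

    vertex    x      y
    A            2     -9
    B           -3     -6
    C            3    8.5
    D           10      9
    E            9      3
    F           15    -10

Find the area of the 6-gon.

Apply the shoelace formula: 2A = Σ (x_i·y_{i+1} − x_{i+1}·y_i), indices taken mod 6.
A→B: (2)(-6) − (-3)(-9) = -39
B→C: (-3)(8.5) − (3)(-6) = -7.5
C→D: (3)(9) − (10)(8.5) = -58
D→E: (10)(3) − (9)(9) = -51
E→F: (9)(-10) − (15)(3) = -135
F→A: (15)(-9) − (2)(-10) = -115
Σ = -405.5
Area = |Σ|/2 = 202.75.

202.75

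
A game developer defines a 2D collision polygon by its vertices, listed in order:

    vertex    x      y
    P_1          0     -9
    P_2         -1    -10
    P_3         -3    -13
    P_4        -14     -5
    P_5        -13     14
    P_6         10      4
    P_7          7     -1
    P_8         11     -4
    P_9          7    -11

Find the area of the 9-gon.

428.5

Apply the shoelace formula: 2A = Σ (x_i·y_{i+1} − x_{i+1}·y_i), indices taken mod 9.
Σ = (-9) + (-17) + (-167) + (-261) + (-192) + (-38) + (-17) + (-93) + (-63) = -857
Area = |Σ|/2 = 428.5.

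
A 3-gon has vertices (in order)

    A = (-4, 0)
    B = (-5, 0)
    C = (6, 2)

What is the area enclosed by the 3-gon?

1

Σ = (0) + (-10) + (8) = -2
Area = |Σ|/2 = 1.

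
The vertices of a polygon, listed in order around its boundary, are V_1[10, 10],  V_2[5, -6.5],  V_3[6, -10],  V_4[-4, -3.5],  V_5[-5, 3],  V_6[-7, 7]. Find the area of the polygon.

Apply the surveyor's formula: 2A = Σ (x_i·y_{i+1} − x_{i+1}·y_i), indices taken mod 6.
Σ = (-115) + (-11) + (-61) + (-29.5) + (-14) + (-140) = -370.5
Area = |Σ|/2 = 185.25.

185.25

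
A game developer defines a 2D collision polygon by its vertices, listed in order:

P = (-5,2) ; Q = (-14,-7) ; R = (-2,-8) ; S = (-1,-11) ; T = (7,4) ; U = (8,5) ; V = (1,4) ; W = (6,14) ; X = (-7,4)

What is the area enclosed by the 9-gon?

198

Apply the surveyor's formula: 2A = Σ (x_i·y_{i+1} − x_{i+1}·y_i), indices taken mod 9.
Σ = (63) + (98) + (14) + (73) + (3) + (27) + (-10) + (122) + (6) = 396
Area = |Σ|/2 = 198.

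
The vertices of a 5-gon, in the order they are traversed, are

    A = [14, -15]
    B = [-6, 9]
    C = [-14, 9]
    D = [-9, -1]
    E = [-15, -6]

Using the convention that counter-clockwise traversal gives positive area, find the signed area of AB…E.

275.5

Σ = (36) + (72) + (95) + (39) + (309) = 551
Signed area = Σ/2 = 275.5 (positive ⇒ counter-clockwise traversal).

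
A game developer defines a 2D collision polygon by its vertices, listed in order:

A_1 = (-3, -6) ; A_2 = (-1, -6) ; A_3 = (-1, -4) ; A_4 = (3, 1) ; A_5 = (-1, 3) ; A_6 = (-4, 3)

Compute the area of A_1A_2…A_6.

36.5

Σ = (12) + (-2) + (11) + (10) + (9) + (33) = 73
Area = |Σ|/2 = 36.5.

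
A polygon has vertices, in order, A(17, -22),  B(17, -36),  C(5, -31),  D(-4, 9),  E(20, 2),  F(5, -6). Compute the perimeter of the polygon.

130

|AB| = √((0)² + (-14)²) = √196 = 14
|BC| = √((-12)² + (5)²) = √169 = 13
|CD| = √((-9)² + (40)²) = √1681 = 41
|DE| = √((24)² + (-7)²) = √625 = 25
|EF| = √((-15)² + (-8)²) = √289 = 17
|FA| = √((12)² + (-16)²) = √400 = 20
Perimeter = 14 + 13 + 41 + 25 + 17 + 20 = 130.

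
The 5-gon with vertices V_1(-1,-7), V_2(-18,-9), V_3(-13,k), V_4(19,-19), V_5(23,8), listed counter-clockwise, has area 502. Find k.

Write out the shoelace sum; only the two edges meeting at V_3 involve k:
2·Area = [((-18)·k − (-13)·(-9)) + ((-13)·(-19) − 19·k)] + 319
       = -37·k + 449 = 1004
⇒ k = -15.

-15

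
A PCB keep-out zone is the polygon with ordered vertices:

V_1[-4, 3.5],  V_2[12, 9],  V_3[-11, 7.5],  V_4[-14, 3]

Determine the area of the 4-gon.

73

Apply the shoelace formula: 2A = Σ (x_i·y_{i+1} − x_{i+1}·y_i), indices taken mod 4.
Cross-terms: -78, 189, 72, -37  ⇒  Σ = 146
Area = |Σ|/2 = 73.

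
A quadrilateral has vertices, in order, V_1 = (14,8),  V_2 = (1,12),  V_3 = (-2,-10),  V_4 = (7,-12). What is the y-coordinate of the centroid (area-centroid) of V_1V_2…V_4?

22/123

Apply the shoelace (surveyor's) formula. First the cross-terms c_i = x_i·y_{i+1} − x_{i+1}·y_i:
  160, 14, 94, 224  ⇒  2A = 492, A = 246.
Then Σ (y_i + y_{i+1})·c_i = 264, so ȳ = 264 / (6·246) = 22/123.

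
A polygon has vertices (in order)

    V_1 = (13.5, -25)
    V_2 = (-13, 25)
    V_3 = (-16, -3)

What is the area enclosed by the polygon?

446

Apply the surveyor's formula: 2A = Σ (x_i·y_{i+1} − x_{i+1}·y_i), indices taken mod 3.
Cross-terms: 12.5, 439, 440.5  ⇒  Σ = 892
Area = |Σ|/2 = 446.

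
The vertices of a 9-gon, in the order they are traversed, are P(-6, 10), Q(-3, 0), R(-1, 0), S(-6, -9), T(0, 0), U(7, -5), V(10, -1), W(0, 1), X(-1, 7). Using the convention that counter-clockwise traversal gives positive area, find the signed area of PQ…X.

62.5

Σ = (30) + (0) + (9) + (0) + (0) + (43) + (10) + (1) + (32) = 125
Signed area = Σ/2 = 62.5 (positive ⇒ counter-clockwise traversal).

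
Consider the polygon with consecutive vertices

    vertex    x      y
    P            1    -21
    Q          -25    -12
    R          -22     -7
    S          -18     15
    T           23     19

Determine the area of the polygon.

Σ = (-537) + (-89) + (-456) + (-687) + (-502) = -2271
Area = |Σ|/2 = 1135.5.

1135.5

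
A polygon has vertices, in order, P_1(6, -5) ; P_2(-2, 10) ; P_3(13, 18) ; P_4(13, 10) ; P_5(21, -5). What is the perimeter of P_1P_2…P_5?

74

|P_1P_2| = √((-8)² + (15)²) = √289 = 17
|P_2P_3| = √((15)² + (8)²) = √289 = 17
|P_3P_4| = √((0)² + (-8)²) = √64 = 8
|P_4P_5| = √((8)² + (-15)²) = √289 = 17
|P_5P_1| = √((-15)² + (0)²) = √225 = 15
Perimeter = 17 + 17 + 8 + 17 + 15 = 74.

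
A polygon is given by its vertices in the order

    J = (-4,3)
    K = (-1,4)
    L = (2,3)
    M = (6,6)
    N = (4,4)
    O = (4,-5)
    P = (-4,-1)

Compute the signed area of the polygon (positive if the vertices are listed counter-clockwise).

-53

Apply the surveyor's formula: 2A = Σ (x_i·y_{i+1} − x_{i+1}·y_i), indices taken mod 7.
J→K: (-4)(4) − (-1)(3) = -13
K→L: (-1)(3) − (2)(4) = -11
L→M: (2)(6) − (6)(3) = -6
M→N: (6)(4) − (4)(6) = 0
N→O: (4)(-5) − (4)(4) = -36
O→P: (4)(-1) − (-4)(-5) = -24
P→J: (-4)(3) − (-4)(-1) = -16
Σ = -106
Signed area = Σ/2 = -53 (negative ⇒ clockwise traversal).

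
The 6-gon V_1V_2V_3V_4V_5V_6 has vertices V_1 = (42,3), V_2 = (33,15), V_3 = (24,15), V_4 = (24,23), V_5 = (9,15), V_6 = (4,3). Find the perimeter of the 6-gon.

|V_1V_2| = √((-9)² + (12)²) = √225 = 15
|V_2V_3| = √((-9)² + (0)²) = √81 = 9
|V_3V_4| = √((0)² + (8)²) = √64 = 8
|V_4V_5| = √((-15)² + (-8)²) = √289 = 17
|V_5V_6| = √((-5)² + (-12)²) = √169 = 13
|V_6V_1| = √((38)² + (0)²) = √1444 = 38
Perimeter = 15 + 9 + 8 + 17 + 13 + 38 = 100.

100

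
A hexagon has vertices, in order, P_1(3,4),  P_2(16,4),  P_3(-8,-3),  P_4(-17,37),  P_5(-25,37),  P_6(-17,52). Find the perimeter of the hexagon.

156

|P_1P_2| = √((13)² + (0)²) = √169 = 13
|P_2P_3| = √((-24)² + (-7)²) = √625 = 25
|P_3P_4| = √((-9)² + (40)²) = √1681 = 41
|P_4P_5| = √((-8)² + (0)²) = √64 = 8
|P_5P_6| = √((8)² + (15)²) = √289 = 17
|P_6P_1| = √((20)² + (-48)²) = √2704 = 52
Perimeter = 13 + 25 + 41 + 8 + 17 + 52 = 156.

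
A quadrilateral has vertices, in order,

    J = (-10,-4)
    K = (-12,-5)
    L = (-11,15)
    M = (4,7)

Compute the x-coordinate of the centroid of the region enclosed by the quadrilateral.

Apply the shoelace formula. First the cross-terms c_i = x_i·y_{i+1} − x_{i+1}·y_i:
  2, -235, -137, 54  ⇒  2A = -316, A = -158.
Then Σ (x_i + x_{i+1})·c_i = 5996, so x̄ = 5996 / (6·(-158)) = -1499/237.

-1499/237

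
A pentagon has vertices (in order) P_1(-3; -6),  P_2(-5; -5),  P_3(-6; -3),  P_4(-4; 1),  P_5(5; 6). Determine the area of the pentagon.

44.5

Cross-terms: -15, -15, -18, -29, -12  ⇒  Σ = -89
Area = |Σ|/2 = 44.5.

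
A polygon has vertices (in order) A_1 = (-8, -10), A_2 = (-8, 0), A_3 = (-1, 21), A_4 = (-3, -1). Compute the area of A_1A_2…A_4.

Σ = (-80) + (-168) + (64) + (22) = -162
Area = |Σ|/2 = 81.

81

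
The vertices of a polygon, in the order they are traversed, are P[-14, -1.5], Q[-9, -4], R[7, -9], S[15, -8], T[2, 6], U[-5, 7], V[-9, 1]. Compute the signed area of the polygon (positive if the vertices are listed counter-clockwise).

233

Apply the surveyor's formula: 2A = Σ (x_i·y_{i+1} − x_{i+1}·y_i), indices taken mod 7.
Σ = (42.5) + (109) + (79) + (106) + (44) + (58) + (27.5) = 466
Signed area = Σ/2 = 233 (positive ⇒ counter-clockwise traversal).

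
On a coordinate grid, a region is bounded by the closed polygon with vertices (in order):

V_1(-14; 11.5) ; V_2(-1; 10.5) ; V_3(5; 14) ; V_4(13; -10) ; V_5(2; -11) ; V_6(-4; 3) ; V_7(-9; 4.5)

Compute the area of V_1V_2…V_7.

313.25

Cross-terms: -135.5, -66.5, -232, -123, -38, 9, -40.5  ⇒  Σ = -626.5
Area = |Σ|/2 = 313.25.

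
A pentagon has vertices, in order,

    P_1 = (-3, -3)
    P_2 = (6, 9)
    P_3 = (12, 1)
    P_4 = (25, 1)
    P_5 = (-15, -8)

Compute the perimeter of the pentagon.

|P_1P_2| = √((9)² + (12)²) = √225 = 15
|P_2P_3| = √((6)² + (-8)²) = √100 = 10
|P_3P_4| = √((13)² + (0)²) = √169 = 13
|P_4P_5| = √((-40)² + (-9)²) = √1681 = 41
|P_5P_1| = √((12)² + (5)²) = √169 = 13
Perimeter = 15 + 10 + 13 + 41 + 13 = 92.

92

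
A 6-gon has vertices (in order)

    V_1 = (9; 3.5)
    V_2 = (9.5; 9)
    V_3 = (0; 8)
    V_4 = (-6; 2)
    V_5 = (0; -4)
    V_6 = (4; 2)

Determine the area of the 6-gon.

103.875

V_1→V_2: (9)(9) − (9.5)(3.5) = 47.75
V_2→V_3: (9.5)(8) − (0)(9) = 76
V_3→V_4: (0)(2) − (-6)(8) = 48
V_4→V_5: (-6)(-4) − (0)(2) = 24
V_5→V_6: (0)(2) − (4)(-4) = 16
V_6→V_1: (4)(3.5) − (9)(2) = -4
Σ = 207.75
Area = |Σ|/2 = 103.875.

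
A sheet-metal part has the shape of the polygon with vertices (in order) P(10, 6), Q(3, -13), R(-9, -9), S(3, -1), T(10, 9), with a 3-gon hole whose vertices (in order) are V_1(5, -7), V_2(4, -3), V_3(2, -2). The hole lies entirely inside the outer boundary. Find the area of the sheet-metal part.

Outer boundary:
P→Q: (10)(-13) − (3)(6) = -148
Q→R: (3)(-9) − (-9)(-13) = -144
R→S: (-9)(-1) − (3)(-9) = 36
S→T: (3)(9) − (10)(-1) = 37
T→P: (10)(6) − (10)(9) = -30
Σ = -249
Area = |Σ|/2 = 124.5.
Hole:
Apply the shoelace (surveyor's) formula: 2A = Σ (x_i·y_{i+1} − x_{i+1}·y_i), indices taken mod 3.
V_1→V_2: (5)(-3) − (4)(-7) = 13
V_2→V_3: (4)(-2) − (2)(-3) = -2
V_3→V_1: (2)(-7) − (5)(-2) = -4
Σ = 7
Area = |Σ|/2 = 3.5.
Net area = 124.5 − 3.5 = 121.

121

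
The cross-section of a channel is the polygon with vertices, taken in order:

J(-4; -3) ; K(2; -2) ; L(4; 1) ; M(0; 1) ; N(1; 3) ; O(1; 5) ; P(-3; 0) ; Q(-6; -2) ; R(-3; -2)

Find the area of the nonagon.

Apply Gauss's area formula: 2A = Σ (x_i·y_{i+1} − x_{i+1}·y_i), indices taken mod 9.
J→K: (-4)(-2) − (2)(-3) = 14
K→L: (2)(1) − (4)(-2) = 10
L→M: (4)(1) − (0)(1) = 4
M→N: (0)(3) − (1)(1) = -1
N→O: (1)(5) − (1)(3) = 2
O→P: (1)(0) − (-3)(5) = 15
P→Q: (-3)(-2) − (-6)(0) = 6
Q→R: (-6)(-2) − (-3)(-2) = 6
R→J: (-3)(-3) − (-4)(-2) = 1
Σ = 57
Area = |Σ|/2 = 28.5.

28.5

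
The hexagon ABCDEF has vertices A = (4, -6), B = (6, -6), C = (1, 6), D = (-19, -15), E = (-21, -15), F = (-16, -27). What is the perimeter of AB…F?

88

|AB| = √((2)² + (0)²) = √4 = 2
|BC| = √((-5)² + (12)²) = √169 = 13
|CD| = √((-20)² + (-21)²) = √841 = 29
|DE| = √((-2)² + (0)²) = √4 = 2
|EF| = √((5)² + (-12)²) = √169 = 13
|FA| = √((20)² + (21)²) = √841 = 29
Perimeter = 2 + 13 + 29 + 2 + 13 + 29 = 88.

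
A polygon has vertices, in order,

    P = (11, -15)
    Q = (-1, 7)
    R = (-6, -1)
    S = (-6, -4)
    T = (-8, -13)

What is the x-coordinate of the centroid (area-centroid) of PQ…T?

Apply Gauss's area formula. First the cross-terms c_i = x_i·y_{i+1} − x_{i+1}·y_i:
  62, 43, 18, 46, 263  ⇒  2A = 432, A = 216.
Then Σ (x_i + x_{i+1})·c_i = 248, so x̄ = 248 / (6·216) = 31/162.

31/162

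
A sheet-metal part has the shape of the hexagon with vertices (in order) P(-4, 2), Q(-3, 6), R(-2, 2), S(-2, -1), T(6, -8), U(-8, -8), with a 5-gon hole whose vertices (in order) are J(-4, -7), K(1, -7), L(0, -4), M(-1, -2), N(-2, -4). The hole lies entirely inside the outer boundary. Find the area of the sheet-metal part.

Outer boundary:
Apply the shoelace formula: 2A = Σ (x_i·y_{i+1} − x_{i+1}·y_i), indices taken mod 6.
P→Q: (-4)(6) − (-3)(2) = -18
Q→R: (-3)(2) − (-2)(6) = 6
R→S: (-2)(-1) − (-2)(2) = 6
S→T: (-2)(-8) − (6)(-1) = 22
T→U: (6)(-8) − (-8)(-8) = -112
U→P: (-8)(2) − (-4)(-8) = -48
Σ = -144
Area = |Σ|/2 = 72.
Hole:
Cross-terms: 35, -4, -4, 0, -2  ⇒  Σ = 25
Area = |Σ|/2 = 12.5.
Net area = 72 − 12.5 = 59.5.

59.5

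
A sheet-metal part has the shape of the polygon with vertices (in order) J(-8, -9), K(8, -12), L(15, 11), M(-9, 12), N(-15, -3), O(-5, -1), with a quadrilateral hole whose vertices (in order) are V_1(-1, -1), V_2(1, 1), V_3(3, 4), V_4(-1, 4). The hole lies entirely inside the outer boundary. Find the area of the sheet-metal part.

Outer boundary:
Apply the shoelace (surveyor's) formula: 2A = Σ (x_i·y_{i+1} − x_{i+1}·y_i), indices taken mod 6.
J→K: (-8)(-12) − (8)(-9) = 168
K→L: (8)(11) − (15)(-12) = 268
L→M: (15)(12) − (-9)(11) = 279
M→N: (-9)(-3) − (-15)(12) = 207
N→O: (-15)(-1) − (-5)(-3) = 0
O→J: (-5)(-9) − (-8)(-1) = 37
Σ = 959
Area = |Σ|/2 = 479.5.
Hole:
Apply the shoelace (surveyor's) formula: 2A = Σ (x_i·y_{i+1} − x_{i+1}·y_i), indices taken mod 4.
Cross-terms: 0, 1, 16, 5  ⇒  Σ = 22
Area = |Σ|/2 = 11.
Net area = 479.5 − 11 = 468.5.

468.5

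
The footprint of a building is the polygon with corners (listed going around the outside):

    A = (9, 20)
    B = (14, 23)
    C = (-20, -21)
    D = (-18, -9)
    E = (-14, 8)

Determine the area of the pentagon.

363.5

Apply the shoelace (surveyor's) formula: 2A = Σ (x_i·y_{i+1} − x_{i+1}·y_i), indices taken mod 5.
Σ = (-73) + (166) + (-198) + (-270) + (-352) = -727
Area = |Σ|/2 = 363.5.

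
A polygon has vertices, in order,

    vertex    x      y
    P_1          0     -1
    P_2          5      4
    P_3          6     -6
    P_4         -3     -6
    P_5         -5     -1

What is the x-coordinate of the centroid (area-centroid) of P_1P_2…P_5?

1.44

Apply the shoelace (surveyor's) formula. First the cross-terms c_i = x_i·y_{i+1} − x_{i+1}·y_i:
  5, -54, -54, -27, 5  ⇒  2A = -125, A = -62.5.
Then Σ (x_i + x_{i+1})·c_i = -540, so x̄ = -540 / (6·(-62.5)) = 1.44.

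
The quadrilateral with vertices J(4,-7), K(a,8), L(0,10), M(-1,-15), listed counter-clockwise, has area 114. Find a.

7

Write out the shoelace sum; only the two edges meeting at K involve a:
2·Area = [(4·8 − a·(-7)) + (a·10 − 0·8)] + 77
       = 17·a + 109 = 228
⇒ a = 7.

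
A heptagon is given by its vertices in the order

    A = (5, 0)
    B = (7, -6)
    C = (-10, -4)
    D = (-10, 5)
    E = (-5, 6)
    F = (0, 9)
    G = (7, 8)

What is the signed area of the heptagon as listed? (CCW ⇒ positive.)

Apply the surveyor's formula: 2A = Σ (x_i·y_{i+1} − x_{i+1}·y_i), indices taken mod 7.
A→B: (5)(-6) − (7)(0) = -30
B→C: (7)(-4) − (-10)(-6) = -88
C→D: (-10)(5) − (-10)(-4) = -90
D→E: (-10)(6) − (-5)(5) = -35
E→F: (-5)(9) − (0)(6) = -45
F→G: (0)(8) − (7)(9) = -63
G→A: (7)(0) − (5)(8) = -40
Σ = -391
Signed area = Σ/2 = -195.5 (negative ⇒ clockwise traversal).

-195.5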